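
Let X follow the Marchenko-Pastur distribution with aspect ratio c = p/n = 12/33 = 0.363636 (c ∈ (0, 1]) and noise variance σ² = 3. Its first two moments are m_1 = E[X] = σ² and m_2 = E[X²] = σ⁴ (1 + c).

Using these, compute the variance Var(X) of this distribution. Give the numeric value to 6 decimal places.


m_1 = E[X] = σ² = 3, so m_1² = 9.
m_2 = E[X²] = σ⁴ (1 + c) = 9 · (1 + 0.363636) = 9 · 1.363636 = 12.272727.
(Note m_2 − m_1² simplifies to c · σ⁴ = 0.363636 · 9.)

Var(X) = m_2 − m_1² = 12.272727 − 9 = 3.272727.


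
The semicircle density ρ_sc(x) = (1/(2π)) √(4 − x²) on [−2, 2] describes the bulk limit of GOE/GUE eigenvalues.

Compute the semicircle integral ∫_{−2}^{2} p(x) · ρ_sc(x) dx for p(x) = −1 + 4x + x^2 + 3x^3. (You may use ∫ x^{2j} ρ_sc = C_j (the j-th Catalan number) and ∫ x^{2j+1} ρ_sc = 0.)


Write p(x) = Σ a_i x^i, split into monomials and integrate each against ρ_sc separately.
Using ∫ x^{2j} ρ_sc = C_j = (1/(j+1)) C(2j, j) (Catalan numbers) and ∫ x^{2j+1} ρ_sc = 0 (odd monomials vanish by symmetry):
  i = 0 (even): a_0 · C_{0} = -1 · 1 = -1
  i = 1 (odd): ∫ x^1 ρ_sc = 0 (vanishes)
  i = 2 (even): a_2 · C_{1} = 1 · 1 = 1
  i = 3 (odd): ∫ x^3 ρ_sc = 0 (vanishes)

Summing the contributions: ∫_{−2}^{2} p(x) ρ_sc(x) dx = (-1) + 1 = 0.


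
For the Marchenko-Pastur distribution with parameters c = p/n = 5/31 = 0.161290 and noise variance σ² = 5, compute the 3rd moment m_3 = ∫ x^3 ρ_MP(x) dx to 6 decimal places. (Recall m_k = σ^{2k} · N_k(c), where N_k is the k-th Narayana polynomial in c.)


E[X³] = σ⁶ (1 + 3c + c²) (third MP moment). With σ² = 5 (so σ⁶ = 125) and c = 5/31 = 0.161290: E[X³] = 125 · (1 + 3·0.161290 + (0.161290)²) = 125 · 1.509886.

So E[X^3] = 188.735692.


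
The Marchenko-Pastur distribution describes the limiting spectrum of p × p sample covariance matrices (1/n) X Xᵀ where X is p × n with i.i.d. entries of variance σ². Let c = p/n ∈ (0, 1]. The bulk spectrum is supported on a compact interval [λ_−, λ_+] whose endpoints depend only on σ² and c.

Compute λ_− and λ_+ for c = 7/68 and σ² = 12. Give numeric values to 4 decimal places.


c = 7/68 = 0.102941; √c = 0.320844.
λ_− = σ² (1 − √c)² = 12 · (1 − 0.320844)² = 12 · (0.679156)² = 5.535027.
λ_+ = σ² (1 + √c)² = 12 · (1 + 0.320844)² = 12 · (1.320844)² = 20.935561.

Rounded to 4 decimal places: λ_− ≈ 5.5350, λ_+ ≈ 20.9356.


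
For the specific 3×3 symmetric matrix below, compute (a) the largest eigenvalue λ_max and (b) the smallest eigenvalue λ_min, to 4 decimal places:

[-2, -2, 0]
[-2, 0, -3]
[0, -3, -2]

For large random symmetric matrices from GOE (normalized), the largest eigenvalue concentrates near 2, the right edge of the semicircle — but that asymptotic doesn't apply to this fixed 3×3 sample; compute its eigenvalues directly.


Since M is real symmetric, all three eigenvalues are real; they are the roots of det(λI − M) = λ³ − (tr M) λ² + s λ − det M, where s is the sum of the principal 2×2 minors.
tr M = -2 + 0 + (-2) = -4.
s = ((-2)·0 − (-2)²) + ((-2)·(-2) − 0²) + (0·(-2) − (-3)²) = -4 + 4 + (-9) = -9.
det M (expand along row 1) = (-2)·(-9) − (-2)·4 + 0·6 = 26.
Characteristic polynomial: λ³ + 4λ² − 9λ − 26 = 0.
Substitute λ = y + (tr M)/3 = y − 1.333333 to remove the quadratic term: y³ + p·y + q = 0 with p = s − (tr M)²/3 = -14.333333 and q = −2(tr M)³/27 + (tr M)·s/3 − det M = -9.259259.
Three real roots ⇒ use the trigonometric (Viète) form: r = 2√(−p/3) = 4.371626, φ = arccos(3q/(p·r)) = arccos(0.443310) = 1.111509 rad.
y_k = r·cos(φ/3 − 2πk/3) for k = 0, 1, 2 gives y = 4.074991, -0.666667, -3.408324.
λ_k = y_k − 1.333333 gives λ = 2.7417, -2.0000, -4.7417 (check: the sum is -4.0000 = tr M).

Hence λ_max = 2.7417 and λ_min = -4.7417.


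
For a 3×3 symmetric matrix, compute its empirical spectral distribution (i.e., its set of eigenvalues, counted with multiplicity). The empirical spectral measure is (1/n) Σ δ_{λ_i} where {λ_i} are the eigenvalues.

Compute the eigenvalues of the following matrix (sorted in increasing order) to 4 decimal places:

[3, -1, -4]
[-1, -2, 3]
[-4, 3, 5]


Since M is real symmetric, all three eigenvalues are real; they are the roots of det(λI − M) = λ³ − (tr M) λ² + s λ − det M, where s is the sum of the principal 2×2 minors.
tr M = 3 + (-2) + 5 = 6.
s = (3·(-2) − (-1)²) + (3·5 − (-4)²) + ((-2)·5 − 3²) = -7 + (-1) + (-19) = -27.
det M (expand along row 1) = 3·(-19) − (-1)·7 + (-4)·(-11) = -6.
Characteristic polynomial: λ³ − 6λ² − 27λ + 6 = 0.
Substitute λ = y + (tr M)/3 = y + 2.000000 to remove the quadratic term: y³ + p·y + q = 0 with p = s − (tr M)²/3 = -39.000000 and q = −2(tr M)³/27 + (tr M)·s/3 − det M = -64.000000.
Three real roots ⇒ use the trigonometric (Viète) form: r = 2√(−p/3) = 7.211103, φ = arccos(3q/(p·r)) = arccos(0.682708) = 0.819334 rad.
y_k = r·cos(φ/3 − 2πk/3) for k = 0, 1, 2 gives y = 6.943833, -1.787461, -5.156372.
λ_k = y_k + 2.000000 gives λ = 8.9438, 0.2125, -3.1564 (check: the sum is 6.0000 = tr M).

Eigenvalues sorted in increasing order: [-3.1564, 0.2125, 8.9438].


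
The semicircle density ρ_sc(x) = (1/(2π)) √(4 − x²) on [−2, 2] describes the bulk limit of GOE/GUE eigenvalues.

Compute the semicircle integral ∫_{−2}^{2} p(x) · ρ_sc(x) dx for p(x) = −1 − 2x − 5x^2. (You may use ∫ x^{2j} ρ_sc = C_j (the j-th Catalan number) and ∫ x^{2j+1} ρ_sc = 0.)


Write p(x) = Σ a_i x^i, split into monomials and integrate each against ρ_sc separately.
Using ∫ x^{2j} ρ_sc = C_j = (1/(j+1)) C(2j, j) (Catalan numbers) and ∫ x^{2j+1} ρ_sc = 0 (odd monomials vanish by symmetry):
  i = 0 (even): a_0 · C_{0} = -1 · 1 = -1
  i = 1 (odd): ∫ x^1 ρ_sc = 0 (vanishes)
  i = 2 (even): a_2 · C_{1} = -5 · 1 = -5

Summing the contributions: ∫_{−2}^{2} p(x) ρ_sc(x) dx = (-1) + (-5) = -6.


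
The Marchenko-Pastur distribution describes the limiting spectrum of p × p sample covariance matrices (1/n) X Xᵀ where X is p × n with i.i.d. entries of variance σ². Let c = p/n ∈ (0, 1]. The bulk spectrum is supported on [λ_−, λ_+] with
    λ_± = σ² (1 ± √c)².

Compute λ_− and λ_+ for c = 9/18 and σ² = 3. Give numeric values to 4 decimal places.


c = 9/18 = 0.500000; √c = 0.707107.
λ_− = σ² (1 − √c)² = 3 · (1 − 0.707107)² = 3 · (0.292893)² = 0.257359.
λ_+ = σ² (1 + √c)² = 3 · (1 + 0.707107)² = 3 · (1.707107)² = 8.742641.

Rounded to 4 decimal places: λ_− ≈ 0.2574, λ_+ ≈ 8.7426.


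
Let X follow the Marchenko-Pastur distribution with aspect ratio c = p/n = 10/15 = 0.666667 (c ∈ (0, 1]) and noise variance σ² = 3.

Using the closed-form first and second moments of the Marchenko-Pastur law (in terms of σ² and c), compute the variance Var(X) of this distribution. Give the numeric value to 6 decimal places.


Recall the MP moments m_1 = E[X] = σ² and m_2 = E[X²] = σ⁴ (1 + c).
m_1 = E[X] = σ² = 3, so m_1² = 9.
m_2 = E[X²] = σ⁴ (1 + c) = 9 · (1 + 0.666667) = 9 · 1.666667 = 15.000000.
(Note m_2 − m_1² simplifies to c · σ⁴ = 0.666667 · 9.)

Var(X) = m_2 − m_1² = 15.000000 − 9 = 6.000000.


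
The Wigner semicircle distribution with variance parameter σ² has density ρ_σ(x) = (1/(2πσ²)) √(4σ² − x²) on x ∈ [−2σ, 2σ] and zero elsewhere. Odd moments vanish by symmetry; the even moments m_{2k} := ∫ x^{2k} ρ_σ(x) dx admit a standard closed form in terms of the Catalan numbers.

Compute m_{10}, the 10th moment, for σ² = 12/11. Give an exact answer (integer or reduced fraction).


By the scaled semicircle moment identity, m_{2k} = σ^{2k} · C_k with k = 5.
C_5 = (1/(k+1)) · C(2k, k) = (1/6) · C(10, 5) = (1/6) · 252 = 42.
σ^{2k} = (σ²)^k = (12/11)^5 = 248832/161051.

Therefore m_{10} = σ^{10} · C_5 = (248832/161051) · 42 = 10450944/161051.


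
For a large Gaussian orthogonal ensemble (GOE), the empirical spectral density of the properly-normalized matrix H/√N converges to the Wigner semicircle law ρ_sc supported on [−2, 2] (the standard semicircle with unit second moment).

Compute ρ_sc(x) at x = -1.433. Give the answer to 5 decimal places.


ρ_sc(x) = (1/(2π)) √(4 − x²). With x = -1.433:
  4 − x² = 4 − (-1.433)² = 4 − 2.053489 = 1.946511.
  √(4 − x²) = 1.395174.
  1/(2π) = 0.159155.
  ρ_sc(-1.433) = 0.159155 · 1.395174 = 0.222049.

Rounded to 5 decimal places: ρ_sc(-1.433) ≈ 0.22205.


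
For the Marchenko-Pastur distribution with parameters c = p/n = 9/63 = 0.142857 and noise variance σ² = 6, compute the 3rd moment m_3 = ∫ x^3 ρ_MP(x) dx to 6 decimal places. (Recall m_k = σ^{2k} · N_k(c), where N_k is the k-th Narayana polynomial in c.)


E[X³] = σ⁶ (1 + 3c + c²) (third MP moment). With σ² = 6 (so σ⁶ = 216) and c = 9/63 = 0.142857: E[X³] = 216 · (1 + 3·0.142857 + (0.142857)²) = 216 · 1.448980.

So E[X^3] = 312.979592.


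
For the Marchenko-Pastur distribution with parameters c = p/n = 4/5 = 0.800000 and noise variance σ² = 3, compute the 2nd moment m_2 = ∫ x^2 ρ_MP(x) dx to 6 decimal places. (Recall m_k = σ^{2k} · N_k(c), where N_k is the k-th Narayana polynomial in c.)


E[X²] = σ⁴ (1 + c) (second MP moment). With σ² = 3 (so σ⁴ = 9) and c = 4/5 = 0.800000: E[X²] = 9 · (1 + 0.800000) = 9 · 1.800000.

So E[X^2] = 16.200000.


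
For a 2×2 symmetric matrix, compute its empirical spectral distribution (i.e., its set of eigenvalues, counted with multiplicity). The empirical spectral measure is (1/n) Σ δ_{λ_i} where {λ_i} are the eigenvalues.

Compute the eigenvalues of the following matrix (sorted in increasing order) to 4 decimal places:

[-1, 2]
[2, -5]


Since M is real symmetric, both eigenvalues are real; they are the roots of det(λI − M) = λ² − (tr M) λ + det M.
tr M = -1 + (-5) = -6.
det M = (-1)·(-5) − 2² = 5 − 4 = 1.
Characteristic polynomial: λ² + 6λ + 1 = 0.
Discriminant Δ = (tr M)² − 4·det M = 36 − 4 = 32; √Δ = 5.656854.
λ = (tr M ± √Δ)/2 = (-6 ± 5.656854)/2, giving (tr M − √Δ)/2 = -5.8284 and (tr M + √Δ)/2 = -0.1716.

Eigenvalues sorted in increasing order: [-5.8284, -0.1716].


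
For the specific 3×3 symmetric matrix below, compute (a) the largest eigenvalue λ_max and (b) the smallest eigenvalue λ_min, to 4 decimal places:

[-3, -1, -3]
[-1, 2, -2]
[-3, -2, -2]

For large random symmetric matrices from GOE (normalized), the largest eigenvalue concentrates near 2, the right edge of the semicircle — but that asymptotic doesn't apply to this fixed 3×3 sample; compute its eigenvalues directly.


Since M is real symmetric, all three eigenvalues are real; they are the roots of det(λI − M) = λ³ − (tr M) λ² + s λ − det M, where s is the sum of the principal 2×2 minors.
tr M = -3 + 2 + (-2) = -3.
s = ((-3)·2 − (-1)²) + ((-3)·(-2) − (-3)²) + (2·(-2) − (-2)²) = -7 + (-3) + (-8) = -18.
det M (expand along row 1) = (-3)·(-8) − (-1)·(-4) + (-3)·8 = -4.
Characteristic polynomial: λ³ + 3λ² − 18λ + 4 = 0.
Substitute λ = y + (tr M)/3 = y − 1.000000 to remove the quadratic term: y³ + p·y + q = 0 with p = s − (tr M)²/3 = -21.000000 and q = −2(tr M)³/27 + (tr M)·s/3 − det M = 24.000000.
Three real roots ⇒ use the trigonometric (Viète) form: r = 2√(−p/3) = 5.291503, φ = arccos(3q/(p·r)) = arccos(-0.647939) = 2.275672 rad.
y_k = r·cos(φ/3 − 2πk/3) for k = 0, 1, 2 gives y = 3.840727, 1.231876, -5.072603.
λ_k = y_k − 1.000000 gives λ = 2.8407, 0.2319, -6.0726 (check: the sum is -3.0000 = tr M).

Hence λ_max = 2.8407 and λ_min = -6.0726.


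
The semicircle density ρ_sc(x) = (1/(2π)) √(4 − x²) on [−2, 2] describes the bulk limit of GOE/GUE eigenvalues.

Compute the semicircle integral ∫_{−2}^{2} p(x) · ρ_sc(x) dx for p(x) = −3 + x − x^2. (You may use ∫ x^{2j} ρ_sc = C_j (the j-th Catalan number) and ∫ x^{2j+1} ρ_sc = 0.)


Write p(x) = Σ a_i x^i, split into monomials and integrate each against ρ_sc separately.
Using ∫ x^{2j} ρ_sc = C_j = (1/(j+1)) C(2j, j) (Catalan numbers) and ∫ x^{2j+1} ρ_sc = 0 (odd monomials vanish by symmetry):
  i = 0 (even): a_0 · C_{0} = -3 · 1 = -3
  i = 1 (odd): ∫ x^1 ρ_sc = 0 (vanishes)
  i = 2 (even): a_2 · C_{1} = -1 · 1 = -1

Summing the contributions: ∫_{−2}^{2} p(x) ρ_sc(x) dx = (-3) + (-1) = -4.


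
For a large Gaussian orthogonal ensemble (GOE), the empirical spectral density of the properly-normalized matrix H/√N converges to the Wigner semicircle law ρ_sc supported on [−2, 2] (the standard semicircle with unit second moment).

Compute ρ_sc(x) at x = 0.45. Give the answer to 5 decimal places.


ρ_sc(x) = (1/(2π)) √(4 − x²). With x = 0.45:
  4 − x² = 4 − (0.45)² = 4 − 0.202500 = 3.797500.
  √(4 − x²) = 1.948718.
  1/(2π) = 0.159155.
  ρ_sc(0.45) = 0.159155 · 1.948718 = 0.310148.

Rounded to 5 decimal places: ρ_sc(0.45) ≈ 0.31015.


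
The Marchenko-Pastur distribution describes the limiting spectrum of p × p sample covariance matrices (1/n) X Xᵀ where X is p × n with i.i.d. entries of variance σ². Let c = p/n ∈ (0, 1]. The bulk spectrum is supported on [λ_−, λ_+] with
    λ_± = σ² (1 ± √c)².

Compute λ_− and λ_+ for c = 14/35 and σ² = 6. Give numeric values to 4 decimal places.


c = 14/35 = 0.400000; √c = 0.632456.
λ_− = σ² (1 − √c)² = 6 · (1 − 0.632456)² = 6 · (0.367544)² = 0.810534.
λ_+ = σ² (1 + √c)² = 6 · (1 + 0.632456)² = 6 · (1.632456)² = 15.989466.

Rounded to 4 decimal places: λ_− ≈ 0.8105, λ_+ ≈ 15.9895.


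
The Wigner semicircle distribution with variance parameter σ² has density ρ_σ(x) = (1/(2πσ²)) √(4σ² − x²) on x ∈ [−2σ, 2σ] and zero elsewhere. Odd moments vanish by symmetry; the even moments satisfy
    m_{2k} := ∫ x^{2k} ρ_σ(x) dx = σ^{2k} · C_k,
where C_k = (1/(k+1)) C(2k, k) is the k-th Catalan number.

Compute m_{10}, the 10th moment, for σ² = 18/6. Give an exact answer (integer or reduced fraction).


By the scaled semicircle moment identity, m_{2k} = σ^{2k} · C_k with k = 5.
C_5 = (1/(k+1)) · C(2k, k) = (1/6) · C(10, 5) = (1/6) · 252 = 42.
σ^{2k} = (σ²)^k = (18/6)^5 = 243.

Therefore m_{10} = σ^{10} · C_5 = 243 · 42 = 10206.


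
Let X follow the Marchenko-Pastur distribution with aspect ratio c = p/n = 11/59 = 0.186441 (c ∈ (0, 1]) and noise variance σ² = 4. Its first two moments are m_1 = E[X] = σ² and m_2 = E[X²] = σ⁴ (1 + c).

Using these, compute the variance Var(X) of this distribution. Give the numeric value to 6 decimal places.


m_1 = E[X] = σ² = 4, so m_1² = 16.
m_2 = E[X²] = σ⁴ (1 + c) = 16 · (1 + 0.186441) = 16 · 1.186441 = 18.983051.
(Note m_2 − m_1² simplifies to c · σ⁴ = 0.186441 · 16.)

Var(X) = m_2 − m_1² = 18.983051 − 16 = 2.983051.


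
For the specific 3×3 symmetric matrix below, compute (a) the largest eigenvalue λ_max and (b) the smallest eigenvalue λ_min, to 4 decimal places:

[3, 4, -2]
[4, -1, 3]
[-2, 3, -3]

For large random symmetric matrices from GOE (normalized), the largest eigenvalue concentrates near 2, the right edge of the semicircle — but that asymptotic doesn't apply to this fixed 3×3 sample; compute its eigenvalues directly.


Since M is real symmetric, all three eigenvalues are real; they are the roots of det(λI − M) = λ³ − (tr M) λ² + s λ − det M, where s is the sum of the principal 2×2 minors.
tr M = 3 + (-1) + (-3) = -1.
s = (3·(-1) − 4²) + (3·(-3) − (-2)²) + ((-1)·(-3) − 3²) = -19 + (-13) + (-6) = -38.
det M (expand along row 1) = 3·(-6) − 4·(-6) + (-2)·10 = -14.
Characteristic polynomial: λ³ + λ² − 38λ + 14 = 0.
Substitute λ = y + (tr M)/3 = y − 0.333333 to remove the quadratic term: y³ + p·y + q = 0 with p = s − (tr M)²/3 = -38.333333 and q = −2(tr M)³/27 + (tr M)·s/3 − det M = 26.740741.
Three real roots ⇒ use the trigonometric (Viète) form: r = 2√(−p/3) = 7.149204, φ = arccos(3q/(p·r)) = arccos(-0.292725) = 1.867872 rad.
y_k = r·cos(φ/3 − 2πk/3) for k = 0, 1, 2 gives y = 5.807663, 0.706795, -6.514458.
λ_k = y_k − 0.333333 gives λ = 5.4743, 0.3735, -6.8478 (check: the sum is -1.0000 = tr M).

Hence λ_max = 5.4743 and λ_min = -6.8478.


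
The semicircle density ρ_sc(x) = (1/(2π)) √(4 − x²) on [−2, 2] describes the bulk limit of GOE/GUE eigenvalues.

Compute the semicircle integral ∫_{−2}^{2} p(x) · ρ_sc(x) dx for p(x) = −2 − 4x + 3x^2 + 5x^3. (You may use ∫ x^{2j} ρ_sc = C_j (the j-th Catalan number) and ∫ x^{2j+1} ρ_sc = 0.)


Write p(x) = Σ a_i x^i, split into monomials and integrate each against ρ_sc separately.
Using ∫ x^{2j} ρ_sc = C_j = (1/(j+1)) C(2j, j) (Catalan numbers) and ∫ x^{2j+1} ρ_sc = 0 (odd monomials vanish by symmetry):
  i = 0 (even): a_0 · C_{0} = -2 · 1 = -2
  i = 1 (odd): ∫ x^1 ρ_sc = 0 (vanishes)
  i = 2 (even): a_2 · C_{1} = 3 · 1 = 3
  i = 3 (odd): ∫ x^3 ρ_sc = 0 (vanishes)

Summing the contributions: ∫_{−2}^{2} p(x) ρ_sc(x) dx = (-2) + 3 = 1.


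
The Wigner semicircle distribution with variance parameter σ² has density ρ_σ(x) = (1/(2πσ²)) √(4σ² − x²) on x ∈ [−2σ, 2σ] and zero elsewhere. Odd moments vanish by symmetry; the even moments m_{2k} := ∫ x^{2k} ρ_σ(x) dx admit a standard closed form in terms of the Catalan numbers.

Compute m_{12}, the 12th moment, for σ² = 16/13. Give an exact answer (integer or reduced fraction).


By the scaled semicircle moment identity, m_{2k} = σ^{2k} · C_k with k = 6.
C_6 = (1/(k+1)) · C(2k, k) = (1/7) · C(12, 6) = (1/7) · 924 = 132.
σ^{2k} = (σ²)^k = (16/13)^6 = 16777216/4826809.

Therefore m_{12} = σ^{12} · C_6 = (16777216/4826809) · 132 = 2214592512/4826809.


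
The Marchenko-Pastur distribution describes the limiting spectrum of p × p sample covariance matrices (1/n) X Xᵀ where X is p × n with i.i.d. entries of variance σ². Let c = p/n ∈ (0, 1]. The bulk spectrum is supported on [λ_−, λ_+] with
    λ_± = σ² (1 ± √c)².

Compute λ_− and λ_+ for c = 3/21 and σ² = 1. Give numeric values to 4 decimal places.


c = 3/21 = 0.142857; √c = 0.377964.
λ_− = σ² (1 − √c)² = 1 · (1 − 0.377964)² = 1 · (0.622036)² = 0.386928.
λ_+ = σ² (1 + √c)² = 1 · (1 + 0.377964)² = 1 · (1.377964)² = 1.898786.

Rounded to 4 decimal places: λ_− ≈ 0.3869, λ_+ ≈ 1.8988.


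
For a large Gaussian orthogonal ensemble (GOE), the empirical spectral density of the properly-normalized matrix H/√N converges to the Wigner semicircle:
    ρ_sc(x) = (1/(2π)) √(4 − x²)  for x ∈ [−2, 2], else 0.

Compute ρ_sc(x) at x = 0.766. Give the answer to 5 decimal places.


ρ_sc(x) = (1/(2π)) √(4 − x²). With x = 0.766:
  4 − x² = 4 − (0.766)² = 4 − 0.586756 = 3.413244.
  √(4 − x²) = 1.847497.
  1/(2π) = 0.159155.
  ρ_sc(0.766) = 0.159155 · 1.847497 = 0.294038.

Rounded to 5 decimal places: ρ_sc(0.766) ≈ 0.29404.


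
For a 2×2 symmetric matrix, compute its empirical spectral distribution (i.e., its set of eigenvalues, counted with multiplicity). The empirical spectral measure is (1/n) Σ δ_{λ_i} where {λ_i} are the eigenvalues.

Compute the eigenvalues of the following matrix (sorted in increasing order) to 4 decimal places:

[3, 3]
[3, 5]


Since M is real symmetric, both eigenvalues are real; they are the roots of det(λI − M) = λ² − (tr M) λ + det M.
tr M = 3 + 5 = 8.
det M = 3·5 − 3² = 15 − 9 = 6.
Characteristic polynomial: λ² − 8λ + 6 = 0.
Discriminant Δ = (tr M)² − 4·det M = 64 − 24 = 40; √Δ = 6.324555.
λ = (tr M ± √Δ)/2 = (8 ± 6.324555)/2, giving (tr M − √Δ)/2 = 0.8377 and (tr M + √Δ)/2 = 7.1623.

Eigenvalues sorted in increasing order: [0.8377, 7.1623].


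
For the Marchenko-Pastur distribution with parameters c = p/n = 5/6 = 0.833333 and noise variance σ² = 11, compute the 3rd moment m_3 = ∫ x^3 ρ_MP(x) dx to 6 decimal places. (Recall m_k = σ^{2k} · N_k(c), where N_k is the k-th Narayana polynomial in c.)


E[X³] = σ⁶ (1 + 3c + c²) (third MP moment). With σ² = 11 (so σ⁶ = 1331) and c = 5/6 = 0.833333: E[X³] = 1331 · (1 + 3·0.833333 + (0.833333)²) = 1331 · 4.194444.

So E[X^3] = 5582.805556.


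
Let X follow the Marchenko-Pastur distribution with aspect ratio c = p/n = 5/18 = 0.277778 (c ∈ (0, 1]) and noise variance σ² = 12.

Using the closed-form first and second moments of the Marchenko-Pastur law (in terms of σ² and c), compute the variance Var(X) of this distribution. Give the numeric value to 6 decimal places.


Recall the MP moments m_1 = E[X] = σ² and m_2 = E[X²] = σ⁴ (1 + c).
m_1 = E[X] = σ² = 12, so m_1² = 144.
m_2 = E[X²] = σ⁴ (1 + c) = 144 · (1 + 0.277778) = 144 · 1.277778 = 184.000000.
(Note m_2 − m_1² simplifies to c · σ⁴ = 0.277778 · 144.)

Var(X) = m_2 − m_1² = 184.000000 − 144 = 40.000000.


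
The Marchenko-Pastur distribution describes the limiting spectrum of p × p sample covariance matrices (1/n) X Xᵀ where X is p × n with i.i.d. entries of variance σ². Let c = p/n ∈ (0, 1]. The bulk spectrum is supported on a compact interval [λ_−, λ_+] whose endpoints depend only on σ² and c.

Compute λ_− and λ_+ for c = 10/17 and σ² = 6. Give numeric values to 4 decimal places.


c = 10/17 = 0.588235; √c = 0.766965.
λ_− = σ² (1 − √c)² = 6 · (1 − 0.766965)² = 6 · (0.233035)² = 0.325832.
λ_+ = σ² (1 + √c)² = 6 · (1 + 0.766965)² = 6 · (1.766965)² = 18.732992.

Rounded to 4 decimal places: λ_− ≈ 0.3258, λ_+ ≈ 18.7330.


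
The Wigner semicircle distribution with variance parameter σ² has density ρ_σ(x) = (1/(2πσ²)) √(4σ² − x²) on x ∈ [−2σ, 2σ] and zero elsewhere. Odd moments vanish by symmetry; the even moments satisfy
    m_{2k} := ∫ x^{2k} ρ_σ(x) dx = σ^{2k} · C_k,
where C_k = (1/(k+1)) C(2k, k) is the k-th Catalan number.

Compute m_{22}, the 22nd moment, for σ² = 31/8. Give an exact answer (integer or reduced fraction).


By the scaled semicircle moment identity, m_{2k} = σ^{2k} · C_k with k = 11.
C_11 = (1/(k+1)) · C(2k, k) = (1/12) · C(22, 11) = (1/12) · 705432 = 58786.
σ^{2k} = (σ²)^k = (31/8)^11 = 25408476896404831/8589934592.

Therefore m_{22} = σ^{22} · C_11 = (25408476896404831/8589934592) · 58786 = 746831361416027197583/4294967296.


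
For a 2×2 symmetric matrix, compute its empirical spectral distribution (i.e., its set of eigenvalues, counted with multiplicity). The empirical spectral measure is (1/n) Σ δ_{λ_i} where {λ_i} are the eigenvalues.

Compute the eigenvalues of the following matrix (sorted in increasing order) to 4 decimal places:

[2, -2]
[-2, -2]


Since M is real symmetric, both eigenvalues are real; they are the roots of det(λI − M) = λ² − (tr M) λ + det M.
tr M = 2 + (-2) = 0.
det M = 2·(-2) − (-2)² = -4 − 4 = -8.
Characteristic polynomial: λ² − 8 = 0.
Discriminant Δ = (tr M)² − 4·det M = 0 − (-32) = 32; √Δ = 5.656854.
λ = (tr M ± √Δ)/2 = (0 ± 5.656854)/2, giving (tr M − √Δ)/2 = -2.8284 and (tr M + √Δ)/2 = 2.8284.

Eigenvalues sorted in increasing order: [-2.8284, 2.8284].


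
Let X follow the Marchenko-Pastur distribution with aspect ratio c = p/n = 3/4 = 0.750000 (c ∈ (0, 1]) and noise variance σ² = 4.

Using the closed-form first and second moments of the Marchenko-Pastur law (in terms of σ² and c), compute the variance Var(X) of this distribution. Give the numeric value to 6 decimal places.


Recall the MP moments m_1 = E[X] = σ² and m_2 = E[X²] = σ⁴ (1 + c).
m_1 = E[X] = σ² = 4, so m_1² = 16.
m_2 = E[X²] = σ⁴ (1 + c) = 16 · (1 + 0.750000) = 16 · 1.750000 = 28.000000.
(Note m_2 − m_1² simplifies to c · σ⁴ = 0.750000 · 16.)

Var(X) = m_2 − m_1² = 28.000000 − 16 = 12.000000.


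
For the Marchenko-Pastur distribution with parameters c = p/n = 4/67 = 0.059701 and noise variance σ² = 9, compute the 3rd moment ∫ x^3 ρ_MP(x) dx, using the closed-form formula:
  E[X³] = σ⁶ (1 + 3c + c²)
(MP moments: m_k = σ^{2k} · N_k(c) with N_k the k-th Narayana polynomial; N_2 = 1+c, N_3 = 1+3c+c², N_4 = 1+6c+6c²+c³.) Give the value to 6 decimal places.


E[X³] = σ⁶ (1 + 3c + c²) (third MP moment). With σ² = 9 (so σ⁶ = 729) and c = 4/67 = 0.059701: E[X³] = 729 · (1 + 3·0.059701 + (0.059701)²) = 729 · 1.182669.

So E[X^3] = 862.165516.


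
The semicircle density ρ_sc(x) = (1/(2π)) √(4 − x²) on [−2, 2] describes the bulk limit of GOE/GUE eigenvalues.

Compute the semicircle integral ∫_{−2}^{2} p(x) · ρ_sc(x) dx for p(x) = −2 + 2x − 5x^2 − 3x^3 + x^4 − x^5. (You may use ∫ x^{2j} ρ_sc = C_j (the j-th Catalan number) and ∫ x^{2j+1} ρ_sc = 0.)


Write p(x) = Σ a_i x^i, split into monomials and integrate each against ρ_sc separately.
Using ∫ x^{2j} ρ_sc = C_j = (1/(j+1)) C(2j, j) (Catalan numbers) and ∫ x^{2j+1} ρ_sc = 0 (odd monomials vanish by symmetry):
  i = 0 (even): a_0 · C_{0} = -2 · 1 = -2
  i = 1 (odd): ∫ x^1 ρ_sc = 0 (vanishes)
  i = 2 (even): a_2 · C_{1} = -5 · 1 = -5
  i = 3 (odd): ∫ x^3 ρ_sc = 0 (vanishes)
  i = 4 (even): a_4 · C_{2} = 1 · 2 = 2
  i = 5 (odd): ∫ x^5 ρ_sc = 0 (vanishes)

Summing the contributions: ∫_{−2}^{2} p(x) ρ_sc(x) dx = (-2) + (-5) + 2 = -5.


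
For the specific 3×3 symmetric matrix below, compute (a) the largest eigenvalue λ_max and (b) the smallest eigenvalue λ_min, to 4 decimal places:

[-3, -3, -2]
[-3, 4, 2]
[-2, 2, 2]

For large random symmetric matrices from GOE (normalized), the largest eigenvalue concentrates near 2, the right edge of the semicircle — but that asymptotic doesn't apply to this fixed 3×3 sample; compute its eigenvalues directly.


Since M is real symmetric, all three eigenvalues are real; they are the roots of det(λI − M) = λ³ − (tr M) λ² + s λ − det M, where s is the sum of the principal 2×2 minors.
tr M = -3 + 4 + 2 = 3.
s = ((-3)·4 − (-3)²) + ((-3)·2 − (-2)²) + (4·2 − 2²) = -21 + (-10) + 4 = -27.
det M (expand along row 1) = (-3)·4 − (-3)·(-2) + (-2)·2 = -22.
Characteristic polynomial: λ³ − 3λ² − 27λ + 22 = 0.
Substitute λ = y + (tr M)/3 = y + 1.000000 to remove the quadratic term: y³ + p·y + q = 0 with p = s − (tr M)²/3 = -30.000000 and q = −2(tr M)³/27 + (tr M)·s/3 − det M = -7.000000.
Three real roots ⇒ use the trigonometric (Viète) form: r = 2√(−p/3) = 6.324555, φ = arccos(3q/(p·r)) = arccos(0.110680) = 1.459889 rad.
y_k = r·cos(φ/3 − 2πk/3) for k = 0, 1, 2 gives y = 5.590363, -0.233759, -5.356604.
λ_k = y_k + 1.000000 gives λ = 6.5904, 0.7662, -4.3566 (check: the sum is 3.0000 = tr M).

Hence λ_max = 6.5904 and λ_min = -4.3566.


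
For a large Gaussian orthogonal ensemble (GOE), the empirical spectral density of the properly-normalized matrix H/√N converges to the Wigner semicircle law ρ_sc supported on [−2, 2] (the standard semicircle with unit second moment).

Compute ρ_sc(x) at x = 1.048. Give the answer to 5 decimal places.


ρ_sc(x) = (1/(2π)) √(4 − x²). With x = 1.048:
  4 − x² = 4 − (1.048)² = 4 − 1.098304 = 2.901696.
  √(4 − x²) = 1.703437.
  1/(2π) = 0.159155.
  ρ_sc(1.048) = 0.159155 · 1.703437 = 0.271110.

Rounded to 5 decimal places: ρ_sc(1.048) ≈ 0.27111.


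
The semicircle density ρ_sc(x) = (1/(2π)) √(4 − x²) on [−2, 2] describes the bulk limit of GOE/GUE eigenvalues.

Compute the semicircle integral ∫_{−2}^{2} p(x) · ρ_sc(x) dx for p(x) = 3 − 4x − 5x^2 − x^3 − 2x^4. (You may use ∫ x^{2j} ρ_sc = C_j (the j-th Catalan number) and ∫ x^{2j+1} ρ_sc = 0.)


Write p(x) = Σ a_i x^i, split into monomials and integrate each against ρ_sc separately.
Using ∫ x^{2j} ρ_sc = C_j = (1/(j+1)) C(2j, j) (Catalan numbers) and ∫ x^{2j+1} ρ_sc = 0 (odd monomials vanish by symmetry):
  i = 0 (even): a_0 · C_{0} = 3 · 1 = 3
  i = 1 (odd): ∫ x^1 ρ_sc = 0 (vanishes)
  i = 2 (even): a_2 · C_{1} = -5 · 1 = -5
  i = 3 (odd): ∫ x^3 ρ_sc = 0 (vanishes)
  i = 4 (even): a_4 · C_{2} = -2 · 2 = -4

Summing the contributions: ∫_{−2}^{2} p(x) ρ_sc(x) dx = 3 + (-5) + (-4) = -6.


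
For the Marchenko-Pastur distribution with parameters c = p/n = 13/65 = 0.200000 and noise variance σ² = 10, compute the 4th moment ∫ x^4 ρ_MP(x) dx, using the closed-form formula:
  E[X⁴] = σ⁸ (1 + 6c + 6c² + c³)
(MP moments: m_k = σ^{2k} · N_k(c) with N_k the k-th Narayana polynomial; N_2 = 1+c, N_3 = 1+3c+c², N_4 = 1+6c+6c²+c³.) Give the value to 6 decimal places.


E[X⁴] = σ⁸ (1 + 6c + 6c² + c³) (fourth MP moment). With σ² = 10 (so σ⁸ = 10000) and c = 13/65 = 0.200000: E[X⁴] = 10000 · (1 + 6·0.200000 + 6·(0.200000)² + (0.200000)³) = 10000 · 2.448000.

So E[X^4] = 24480.000000.


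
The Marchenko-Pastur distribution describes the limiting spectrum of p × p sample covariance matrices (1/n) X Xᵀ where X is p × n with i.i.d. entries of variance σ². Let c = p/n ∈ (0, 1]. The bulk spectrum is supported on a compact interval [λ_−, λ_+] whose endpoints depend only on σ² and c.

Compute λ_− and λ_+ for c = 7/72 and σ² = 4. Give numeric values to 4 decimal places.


c = 7/72 = 0.097222; √c = 0.311805.
λ_− = σ² (1 − √c)² = 4 · (1 − 0.311805)² = 4 · (0.688195)² = 1.894451.
λ_+ = σ² (1 + √c)² = 4 · (1 + 0.311805)² = 4 · (1.311805)² = 6.883327.

Rounded to 4 decimal places: λ_− ≈ 1.8945, λ_+ ≈ 6.8833.


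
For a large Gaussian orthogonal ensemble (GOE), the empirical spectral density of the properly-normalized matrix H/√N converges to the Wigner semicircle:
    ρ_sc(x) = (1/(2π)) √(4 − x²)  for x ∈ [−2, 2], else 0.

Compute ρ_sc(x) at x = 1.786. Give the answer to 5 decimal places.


ρ_sc(x) = (1/(2π)) √(4 − x²). With x = 1.786:
  4 − x² = 4 − (1.786)² = 4 − 3.189796 = 0.810204.
  √(4 − x²) = 0.900113.
  1/(2π) = 0.159155.
  ρ_sc(1.786) = 0.159155 · 0.900113 = 0.143257.

Rounded to 5 decimal places: ρ_sc(1.786) ≈ 0.14326.


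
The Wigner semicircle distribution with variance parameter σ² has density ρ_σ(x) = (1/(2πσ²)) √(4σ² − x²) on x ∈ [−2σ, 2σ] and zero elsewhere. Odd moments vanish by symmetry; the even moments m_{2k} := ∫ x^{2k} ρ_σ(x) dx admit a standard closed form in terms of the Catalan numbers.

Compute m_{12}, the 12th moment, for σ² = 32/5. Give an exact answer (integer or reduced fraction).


By the scaled semicircle moment identity, m_{2k} = σ^{2k} · C_k with k = 6.
C_6 = (1/(k+1)) · C(2k, k) = (1/7) · C(12, 6) = (1/7) · 924 = 132.
σ^{2k} = (σ²)^k = (32/5)^6 = 1073741824/15625.

Therefore m_{12} = σ^{12} · C_6 = (1073741824/15625) · 132 = 141733920768/15625.


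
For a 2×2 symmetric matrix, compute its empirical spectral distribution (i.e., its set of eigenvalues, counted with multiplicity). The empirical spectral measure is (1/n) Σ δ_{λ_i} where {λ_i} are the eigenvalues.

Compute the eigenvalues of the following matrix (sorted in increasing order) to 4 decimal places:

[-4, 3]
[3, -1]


Since M is real symmetric, both eigenvalues are real; they are the roots of det(λI − M) = λ² − (tr M) λ + det M.
tr M = -4 + (-1) = -5.
det M = (-4)·(-1) − 3² = 4 − 9 = -5.
Characteristic polynomial: λ² + 5λ − 5 = 0.
Discriminant Δ = (tr M)² − 4·det M = 25 − (-20) = 45; √Δ = 6.708204.
λ = (tr M ± √Δ)/2 = (-5 ± 6.708204)/2, giving (tr M − √Δ)/2 = -5.8541 and (tr M + √Δ)/2 = 0.8541.

Eigenvalues sorted in increasing order: [-5.8541, 0.8541].


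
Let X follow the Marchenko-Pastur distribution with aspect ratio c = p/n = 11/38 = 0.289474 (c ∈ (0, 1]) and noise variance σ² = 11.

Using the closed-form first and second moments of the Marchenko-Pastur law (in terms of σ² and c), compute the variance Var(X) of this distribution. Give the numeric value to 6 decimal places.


Recall the MP moments m_1 = E[X] = σ² and m_2 = E[X²] = σ⁴ (1 + c).
m_1 = E[X] = σ² = 11, so m_1² = 121.
m_2 = E[X²] = σ⁴ (1 + c) = 121 · (1 + 0.289474) = 121 · 1.289474 = 156.026316.
(Note m_2 − m_1² simplifies to c · σ⁴ = 0.289474 · 121.)

Var(X) = m_2 − m_1² = 156.026316 − 121 = 35.026316.


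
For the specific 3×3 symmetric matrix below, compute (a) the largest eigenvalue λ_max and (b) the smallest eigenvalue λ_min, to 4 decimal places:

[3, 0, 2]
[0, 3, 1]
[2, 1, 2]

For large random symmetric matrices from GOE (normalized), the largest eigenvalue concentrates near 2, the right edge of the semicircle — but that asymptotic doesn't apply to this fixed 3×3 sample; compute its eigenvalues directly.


Since M is real symmetric, all three eigenvalues are real; they are the roots of det(λI − M) = λ³ − (tr M) λ² + s λ − det M, where s is the sum of the principal 2×2 minors.
tr M = 3 + 3 + 2 = 8.
s = (3·3 − 0²) + (3·2 − 2²) + (3·2 − 1²) = 9 + 2 + 5 = 16.
det M (expand along row 1) = 3·5 − 0·(-2) + 2·(-6) = 3.
Characteristic polynomial: λ³ − 8λ² + 16λ − 3 = 0.
Substitute λ = y + (tr M)/3 = y + 2.666667 to remove the quadratic term: y³ + p·y + q = 0 with p = s − (tr M)²/3 = -5.333333 and q = −2(tr M)³/27 + (tr M)·s/3 − det M = 1.740741.
Three real roots ⇒ use the trigonometric (Viète) form: r = 2√(−p/3) = 2.666667, φ = arccos(3q/(p·r)) = arccos(-0.367188) = 1.946780 rad.
y_k = r·cos(φ/3 − 2πk/3) for k = 0, 1, 2 gives y = 2.124621, 0.333333, -2.457955.
λ_k = y_k + 2.666667 gives λ = 4.7913, 3.0000, 0.2087 (check: the sum is 8.0000 = tr M).

Hence λ_max = 4.7913 and λ_min = 0.2087.


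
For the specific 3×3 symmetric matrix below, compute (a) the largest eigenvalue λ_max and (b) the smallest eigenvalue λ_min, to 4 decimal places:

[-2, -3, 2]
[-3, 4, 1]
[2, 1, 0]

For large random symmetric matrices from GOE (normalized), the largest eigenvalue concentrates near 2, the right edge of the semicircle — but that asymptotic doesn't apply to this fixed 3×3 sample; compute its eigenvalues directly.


Since M is real symmetric, all three eigenvalues are real; they are the roots of det(λI − M) = λ³ − (tr M) λ² + s λ − det M, where s is the sum of the principal 2×2 minors.
tr M = -2 + 4 + 0 = 2.
s = ((-2)·4 − (-3)²) + ((-2)·0 − 2²) + (4·0 − 1²) = -17 + (-4) + (-1) = -22.
det M (expand along row 1) = (-2)·(-1) − (-3)·(-2) + 2·(-11) = -26.
Characteristic polynomial: λ³ − 2λ² − 22λ + 26 = 0.
Substitute λ = y + (tr M)/3 = y + 0.666667 to remove the quadratic term: y³ + p·y + q = 0 with p = s − (tr M)²/3 = -23.333333 and q = −2(tr M)³/27 + (tr M)·s/3 − det M = 10.740741.
Three real roots ⇒ use the trigonometric (Viète) form: r = 2√(−p/3) = 5.577734, φ = arccos(3q/(p·r)) = arccos(-0.247583) = 1.820981 rad.
y_k = r·cos(φ/3 − 2πk/3) for k = 0, 1, 2 gives y = 4.581363, 0.464616, -5.045979.
λ_k = y_k + 0.666667 gives λ = 5.2480, 1.1313, -4.3793 (check: the sum is 2.0000 = tr M).

Hence λ_max = 5.2480 and λ_min = -4.3793.


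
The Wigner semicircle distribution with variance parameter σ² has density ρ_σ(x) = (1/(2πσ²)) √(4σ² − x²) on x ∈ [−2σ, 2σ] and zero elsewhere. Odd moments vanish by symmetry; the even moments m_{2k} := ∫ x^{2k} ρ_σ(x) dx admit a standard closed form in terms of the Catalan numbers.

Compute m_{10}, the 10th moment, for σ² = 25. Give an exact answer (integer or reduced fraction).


By the scaled semicircle moment identity, m_{2k} = σ^{2k} · C_k with k = 5.
C_5 = (1/(k+1)) · C(2k, k) = (1/6) · C(10, 5) = (1/6) · 252 = 42.
σ^{2k} = (σ²)^k = (25)^5 = 9765625.

Therefore m_{10} = σ^{10} · C_5 = 9765625 · 42 = 410156250.


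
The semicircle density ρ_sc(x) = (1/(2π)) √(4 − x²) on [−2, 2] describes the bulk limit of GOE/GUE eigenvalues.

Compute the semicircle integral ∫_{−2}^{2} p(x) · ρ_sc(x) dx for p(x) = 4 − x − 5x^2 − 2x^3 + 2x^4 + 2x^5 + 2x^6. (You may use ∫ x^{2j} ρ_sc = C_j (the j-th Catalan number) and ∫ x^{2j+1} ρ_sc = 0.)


Write p(x) = Σ a_i x^i, split into monomials and integrate each against ρ_sc separately.
Using ∫ x^{2j} ρ_sc = C_j = (1/(j+1)) C(2j, j) (Catalan numbers) and ∫ x^{2j+1} ρ_sc = 0 (odd monomials vanish by symmetry):
  i = 0 (even): a_0 · C_{0} = 4 · 1 = 4
  i = 1 (odd): ∫ x^1 ρ_sc = 0 (vanishes)
  i = 2 (even): a_2 · C_{1} = -5 · 1 = -5
  i = 3 (odd): ∫ x^3 ρ_sc = 0 (vanishes)
  i = 4 (even): a_4 · C_{2} = 2 · 2 = 4
  i = 5 (odd): ∫ x^5 ρ_sc = 0 (vanishes)
  i = 6 (even): a_6 · C_{3} = 2 · 5 = 10

Summing the contributions: ∫_{−2}^{2} p(x) ρ_sc(x) dx = 4 + (-5) + 4 + 10 = 13.


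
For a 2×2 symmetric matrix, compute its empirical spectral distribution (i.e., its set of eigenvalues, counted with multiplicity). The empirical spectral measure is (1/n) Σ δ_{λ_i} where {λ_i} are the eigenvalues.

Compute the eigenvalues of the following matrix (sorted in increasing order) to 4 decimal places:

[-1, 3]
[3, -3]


Since M is real symmetric, both eigenvalues are real; they are the roots of det(λI − M) = λ² − (tr M) λ + det M.
tr M = -1 + (-3) = -4.
det M = (-1)·(-3) − 3² = 3 − 9 = -6.
Characteristic polynomial: λ² + 4λ − 6 = 0.
Discriminant Δ = (tr M)² − 4·det M = 16 − (-24) = 40; √Δ = 6.324555.
λ = (tr M ± √Δ)/2 = (-4 ± 6.324555)/2, giving (tr M − √Δ)/2 = -5.1623 and (tr M + √Δ)/2 = 1.1623.

Eigenvalues sorted in increasing order: [-5.1623, 1.1623].


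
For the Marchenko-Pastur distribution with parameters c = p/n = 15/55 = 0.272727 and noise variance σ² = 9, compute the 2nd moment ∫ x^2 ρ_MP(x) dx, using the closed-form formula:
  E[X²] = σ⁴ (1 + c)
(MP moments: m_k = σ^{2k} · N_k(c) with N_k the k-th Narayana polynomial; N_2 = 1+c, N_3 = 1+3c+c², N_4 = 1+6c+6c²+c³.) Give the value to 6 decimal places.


E[X²] = σ⁴ (1 + c) (second MP moment). With σ² = 9 (so σ⁴ = 81) and c = 15/55 = 0.272727: E[X²] = 81 · (1 + 0.272727) = 81 · 1.272727.

So E[X^2] = 103.090909.


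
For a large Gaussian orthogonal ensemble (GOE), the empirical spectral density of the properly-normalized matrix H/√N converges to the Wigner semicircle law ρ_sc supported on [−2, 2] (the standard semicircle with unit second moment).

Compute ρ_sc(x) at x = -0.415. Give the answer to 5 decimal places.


ρ_sc(x) = (1/(2π)) √(4 − x²). With x = -0.415:
  4 − x² = 4 − (-0.415)² = 4 − 0.172225 = 3.827775.
  √(4 − x²) = 1.956470.
  1/(2π) = 0.159155.
  ρ_sc(-0.415) = 0.159155 · 1.956470 = 0.311382.

Rounded to 5 decimal places: ρ_sc(-0.415) ≈ 0.31138.


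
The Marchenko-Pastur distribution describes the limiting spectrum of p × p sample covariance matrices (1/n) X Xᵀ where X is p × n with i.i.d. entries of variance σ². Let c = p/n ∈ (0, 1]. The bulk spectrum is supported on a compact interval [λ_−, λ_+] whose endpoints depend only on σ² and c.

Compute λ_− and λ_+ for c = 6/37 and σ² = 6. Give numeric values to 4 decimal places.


c = 6/37 = 0.162162; √c = 0.402694.
λ_− = σ² (1 − √c)² = 6 · (1 − 0.402694)² = 6 · (0.597306)² = 2.140649.
λ_+ = σ² (1 + √c)² = 6 · (1 + 0.402694)² = 6 · (1.402694)² = 11.805297.

Rounded to 4 decimal places: λ_− ≈ 2.1406, λ_+ ≈ 11.8053.


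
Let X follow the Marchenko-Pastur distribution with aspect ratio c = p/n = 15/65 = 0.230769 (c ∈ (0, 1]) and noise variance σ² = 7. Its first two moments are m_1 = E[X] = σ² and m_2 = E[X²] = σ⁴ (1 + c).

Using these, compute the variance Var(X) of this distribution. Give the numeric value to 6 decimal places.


m_1 = E[X] = σ² = 7, so m_1² = 49.
m_2 = E[X²] = σ⁴ (1 + c) = 49 · (1 + 0.230769) = 49 · 1.230769 = 60.307692.
(Note m_2 − m_1² simplifies to c · σ⁴ = 0.230769 · 49.)

Var(X) = m_2 − m_1² = 60.307692 − 49 = 11.307692.


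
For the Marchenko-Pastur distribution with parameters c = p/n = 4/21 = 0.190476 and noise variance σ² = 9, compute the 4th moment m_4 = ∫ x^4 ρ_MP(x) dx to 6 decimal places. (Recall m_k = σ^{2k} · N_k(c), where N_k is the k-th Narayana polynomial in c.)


E[X⁴] = σ⁸ (1 + 6c + 6c² + c³) (fourth MP moment). With σ² = 9 (so σ⁸ = 6561) and c = 4/21 = 0.190476: E[X⁴] = 6561 · (1 + 6·0.190476 + 6·(0.190476)² + (0.190476)³) = 6561 · 2.367455.

So E[X^4] = 15532.871720.
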